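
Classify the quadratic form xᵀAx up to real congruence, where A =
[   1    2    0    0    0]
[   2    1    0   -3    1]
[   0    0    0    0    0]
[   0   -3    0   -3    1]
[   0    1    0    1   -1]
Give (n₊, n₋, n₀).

Answer: (1, 2, 2)

Derivation:
step 0: pivot 1 → sign +
step 1: pivot -3 → sign −
step 2: pivot -2/3 → sign −
step 3: row/col 3 already zero → sign 0
step 4: row/col 4 already zero → sign 0
signature = (1, 2, 2)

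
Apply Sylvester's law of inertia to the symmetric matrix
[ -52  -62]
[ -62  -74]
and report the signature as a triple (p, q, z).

Answer: (0, 2, 0)

Derivation:
step 0: pivot -52 → sign −
step 1: pivot -1/13 → sign −
signature = (0, 2, 0)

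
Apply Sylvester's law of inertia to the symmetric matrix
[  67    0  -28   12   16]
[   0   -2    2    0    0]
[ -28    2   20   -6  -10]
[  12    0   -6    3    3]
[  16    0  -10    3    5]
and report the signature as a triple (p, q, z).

Answer: (4, 1, 0)

Derivation:
step 0: pivot 67 → sign +
step 1: pivot -2 → sign −
step 2: pivot 690/67 → sign +
step 3: pivot 87/115 → sign +
step 4: pivot 2/29 → sign +
signature = (4, 1, 0)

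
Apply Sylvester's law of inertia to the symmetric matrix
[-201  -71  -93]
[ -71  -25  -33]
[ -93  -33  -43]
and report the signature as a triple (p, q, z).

Answer: (1, 2, 0)

Derivation:
step 0: pivot -201 → sign −
step 1: pivot 16/201 → sign +
step 2: pivot -1/4 → sign −
signature = (1, 2, 0)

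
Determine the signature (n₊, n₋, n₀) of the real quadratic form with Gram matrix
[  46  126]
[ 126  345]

step 0: pivot 46 → sign +
step 1: pivot -3/23 → sign −
signature = (1, 1, 0)

Answer: (1, 1, 0)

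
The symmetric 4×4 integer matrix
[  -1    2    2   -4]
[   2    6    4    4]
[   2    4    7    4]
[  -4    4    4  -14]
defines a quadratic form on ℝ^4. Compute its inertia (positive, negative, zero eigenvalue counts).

step 0: pivot -1 → sign −
step 1: pivot 10 → sign +
step 2: pivot 23/5 → sign +
step 3: pivot 6/23 → sign +
signature = (3, 1, 0)

Answer: (3, 1, 0)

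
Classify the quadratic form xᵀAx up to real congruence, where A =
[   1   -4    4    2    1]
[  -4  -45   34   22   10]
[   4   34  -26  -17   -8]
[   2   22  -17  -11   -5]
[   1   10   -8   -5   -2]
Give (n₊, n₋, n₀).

Answer: (2, 3, 0)

Derivation:
step 0: pivot 1 → sign +
step 1: pivot -61 → sign −
step 2: pivot -62/61 → sign −
step 3: pivot -5/62 → sign −
step 4: pivot 3/5 → sign +
signature = (2, 3, 0)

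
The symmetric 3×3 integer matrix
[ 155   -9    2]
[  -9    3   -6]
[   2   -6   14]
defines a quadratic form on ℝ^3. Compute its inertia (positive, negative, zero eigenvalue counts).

step 0: pivot 155 → sign +
step 1: pivot 384/155 → sign +
step 2: row/col 2 already zero → sign 0
signature = (2, 0, 1)

Answer: (2, 0, 1)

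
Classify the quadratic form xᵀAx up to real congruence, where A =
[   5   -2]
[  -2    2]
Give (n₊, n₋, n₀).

step 0: pivot 5 → sign +
step 1: pivot 6/5 → sign +
signature = (2, 0, 0)

Answer: (2, 0, 0)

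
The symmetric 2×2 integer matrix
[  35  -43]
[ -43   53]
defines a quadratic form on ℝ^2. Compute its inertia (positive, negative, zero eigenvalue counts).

Answer: (2, 0, 0)

Derivation:
step 0: pivot 35 → sign +
step 1: pivot 6/35 → sign +
signature = (2, 0, 0)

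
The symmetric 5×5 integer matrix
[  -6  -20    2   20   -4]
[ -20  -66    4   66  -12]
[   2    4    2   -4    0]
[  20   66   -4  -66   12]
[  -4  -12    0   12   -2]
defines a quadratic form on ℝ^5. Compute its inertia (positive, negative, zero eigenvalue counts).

Answer: (1, 2, 2)

Derivation:
step 0: pivot -6 → sign −
step 1: pivot 2/3 → sign +
step 2: pivot -8 → sign −
step 3: row/col 3 already zero → sign 0
step 4: row/col 4 already zero → sign 0
signature = (1, 2, 2)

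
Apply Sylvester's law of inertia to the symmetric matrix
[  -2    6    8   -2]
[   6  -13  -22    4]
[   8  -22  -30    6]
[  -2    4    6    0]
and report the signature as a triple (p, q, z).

step 0: pivot -2 → sign −
step 1: pivot 5 → sign +
step 2: pivot 6/5 → sign +
step 3: row/col 3 already zero → sign 0
signature = (2, 1, 1)

Answer: (2, 1, 1)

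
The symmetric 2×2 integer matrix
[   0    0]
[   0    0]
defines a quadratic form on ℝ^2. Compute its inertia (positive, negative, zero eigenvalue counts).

Answer: (0, 0, 2)

Derivation:
step 0: row/col 0 already zero → sign 0
step 1: row/col 1 already zero → sign 0
signature = (0, 0, 2)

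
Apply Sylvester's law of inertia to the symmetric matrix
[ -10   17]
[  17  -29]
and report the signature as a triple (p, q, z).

Answer: (0, 2, 0)

Derivation:
step 0: pivot -10 → sign −
step 1: pivot -1/10 → sign −
signature = (0, 2, 0)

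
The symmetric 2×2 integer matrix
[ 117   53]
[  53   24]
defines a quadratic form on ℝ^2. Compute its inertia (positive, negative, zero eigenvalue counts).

Answer: (1, 1, 0)

Derivation:
step 0: pivot 117 → sign +
step 1: pivot -1/117 → sign −
signature = (1, 1, 0)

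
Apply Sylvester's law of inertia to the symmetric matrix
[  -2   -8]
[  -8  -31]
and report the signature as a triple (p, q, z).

step 0: pivot -2 → sign −
step 1: pivot 1 → sign +
signature = (1, 1, 0)

Answer: (1, 1, 0)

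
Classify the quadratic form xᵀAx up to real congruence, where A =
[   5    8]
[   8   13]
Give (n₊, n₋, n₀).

Answer: (2, 0, 0)

Derivation:
step 0: pivot 5 → sign +
step 1: pivot 1/5 → sign +
signature = (2, 0, 0)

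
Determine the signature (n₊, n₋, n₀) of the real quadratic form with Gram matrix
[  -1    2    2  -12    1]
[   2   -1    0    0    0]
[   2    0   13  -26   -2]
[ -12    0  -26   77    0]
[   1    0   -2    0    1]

step 0: pivot -1 → sign −
step 1: pivot 3 → sign +
step 2: pivot 35/3 → sign +
step 3: pivot 43/35 → sign +
step 4: pivot 2/43 → sign +
signature = (4, 1, 0)

Answer: (4, 1, 0)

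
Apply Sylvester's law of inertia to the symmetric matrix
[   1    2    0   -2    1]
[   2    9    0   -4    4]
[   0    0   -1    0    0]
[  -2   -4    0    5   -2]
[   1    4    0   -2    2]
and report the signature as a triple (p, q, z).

Answer: (4, 1, 0)

Derivation:
step 0: pivot 1 → sign +
step 1: pivot 5 → sign +
step 2: pivot -1 → sign −
step 3: pivot 1 → sign +
step 4: pivot 1/5 → sign +
signature = (4, 1, 0)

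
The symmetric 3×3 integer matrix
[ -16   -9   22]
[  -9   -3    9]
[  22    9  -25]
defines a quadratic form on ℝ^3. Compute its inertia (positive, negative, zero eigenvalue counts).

Answer: (1, 2, 0)

Derivation:
step 0: pivot -16 → sign −
step 1: pivot 33/16 → sign +
step 2: pivot -3/11 → sign −
signature = (1, 2, 0)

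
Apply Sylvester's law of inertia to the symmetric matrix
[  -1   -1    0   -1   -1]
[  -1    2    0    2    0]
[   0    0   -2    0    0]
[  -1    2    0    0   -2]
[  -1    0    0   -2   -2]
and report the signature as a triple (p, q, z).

step 0: pivot -1 → sign −
step 1: pivot 3 → sign +
step 2: pivot -2 → sign −
step 3: pivot -2 → sign −
step 4: pivot 2/3 → sign +
signature = (2, 3, 0)

Answer: (2, 3, 0)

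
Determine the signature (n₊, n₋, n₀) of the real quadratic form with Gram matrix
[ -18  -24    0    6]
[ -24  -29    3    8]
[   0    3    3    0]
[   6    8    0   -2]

step 0: pivot -18 → sign −
step 1: pivot 3 → sign +
step 2: row/col 2 already zero → sign 0
step 3: row/col 3 already zero → sign 0
signature = (1, 1, 2)

Answer: (1, 1, 2)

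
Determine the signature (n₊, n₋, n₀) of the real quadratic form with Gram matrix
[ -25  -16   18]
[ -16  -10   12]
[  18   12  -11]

step 0: pivot -25 → sign −
step 1: pivot 6/25 → sign +
step 2: pivot 1 → sign +
signature = (2, 1, 0)

Answer: (2, 1, 0)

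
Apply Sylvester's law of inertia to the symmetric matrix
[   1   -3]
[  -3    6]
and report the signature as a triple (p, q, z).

step 0: pivot 1 → sign +
step 1: pivot -3 → sign −
signature = (1, 1, 0)

Answer: (1, 1, 0)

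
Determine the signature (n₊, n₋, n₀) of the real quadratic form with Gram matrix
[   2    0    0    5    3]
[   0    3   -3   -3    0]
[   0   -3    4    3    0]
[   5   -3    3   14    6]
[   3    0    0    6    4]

step 0: pivot 2 → sign +
step 1: pivot 3 → sign +
step 2: pivot 1 → sign +
step 3: pivot -3/2 → sign −
step 4: pivot 1 → sign +
signature = (4, 1, 0)

Answer: (4, 1, 0)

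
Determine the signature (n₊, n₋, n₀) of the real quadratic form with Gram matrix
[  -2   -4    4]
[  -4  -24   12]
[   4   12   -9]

step 0: pivot -2 → sign −
step 1: pivot -16 → sign −
step 2: row/col 2 already zero → sign 0
signature = (0, 2, 1)

Answer: (0, 2, 1)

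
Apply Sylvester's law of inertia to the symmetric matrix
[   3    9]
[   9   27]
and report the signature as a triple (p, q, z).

step 0: pivot 3 → sign +
step 1: row/col 1 already zero → sign 0
signature = (1, 0, 1)

Answer: (1, 0, 1)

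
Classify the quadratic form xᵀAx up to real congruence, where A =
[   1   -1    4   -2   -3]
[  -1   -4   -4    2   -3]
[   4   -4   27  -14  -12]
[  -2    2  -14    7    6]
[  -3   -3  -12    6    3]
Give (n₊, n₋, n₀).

Answer: (3, 2, 0)

Derivation:
step 0: pivot 1 → sign +
step 1: pivot -5 → sign −
step 2: pivot 11 → sign +
step 3: pivot -3/11 → sign −
step 4: pivot 6/5 → sign +
signature = (3, 2, 0)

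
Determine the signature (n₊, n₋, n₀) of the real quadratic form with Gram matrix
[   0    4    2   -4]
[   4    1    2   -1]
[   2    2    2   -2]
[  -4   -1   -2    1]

step 0: pivot 1 → sign +
step 1: pivot -16 → sign −
step 2: pivot 1/4 → sign +
step 3: row/col 3 already zero → sign 0
signature = (2, 1, 1)

Answer: (2, 1, 1)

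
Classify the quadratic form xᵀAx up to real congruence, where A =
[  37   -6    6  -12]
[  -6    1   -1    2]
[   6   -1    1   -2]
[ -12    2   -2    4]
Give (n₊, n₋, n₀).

step 0: pivot 37 → sign +
step 1: pivot 1/37 → sign +
step 2: row/col 2 already zero → sign 0
step 3: row/col 3 already zero → sign 0
signature = (2, 0, 2)

Answer: (2, 0, 2)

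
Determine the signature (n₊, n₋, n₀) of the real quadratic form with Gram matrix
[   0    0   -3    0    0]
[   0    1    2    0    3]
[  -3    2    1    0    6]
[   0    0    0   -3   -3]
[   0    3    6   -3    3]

step 0: pivot 1 → sign +
step 1: pivot -3 → sign −
step 2: pivot 3 → sign +
step 3: pivot -3 → sign −
step 4: pivot -3 → sign −
signature = (2, 3, 0)

Answer: (2, 3, 0)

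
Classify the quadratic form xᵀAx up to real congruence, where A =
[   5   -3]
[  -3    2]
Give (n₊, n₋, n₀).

Answer: (2, 0, 0)

Derivation:
step 0: pivot 5 → sign +
step 1: pivot 1/5 → sign +
signature = (2, 0, 0)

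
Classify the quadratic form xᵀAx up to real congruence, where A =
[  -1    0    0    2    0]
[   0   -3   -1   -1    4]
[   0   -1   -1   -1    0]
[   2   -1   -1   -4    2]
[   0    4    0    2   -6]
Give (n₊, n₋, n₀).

Answer: (1, 4, 0)

Derivation:
step 0: pivot -1 → sign −
step 1: pivot -3 → sign −
step 2: pivot -2/3 → sign −
step 3: pivot 1 → sign +
step 4: pivot -2 → sign −
signature = (1, 4, 0)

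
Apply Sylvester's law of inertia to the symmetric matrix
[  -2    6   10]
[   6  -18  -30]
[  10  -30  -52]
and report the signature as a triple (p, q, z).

step 0: pivot -2 → sign −
step 1: pivot -2 → sign −
step 2: row/col 2 already zero → sign 0
signature = (0, 2, 1)

Answer: (0, 2, 1)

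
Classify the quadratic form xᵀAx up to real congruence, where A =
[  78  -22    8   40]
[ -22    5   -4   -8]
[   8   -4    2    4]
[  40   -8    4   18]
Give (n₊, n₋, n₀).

Answer: (3, 1, 0)

Derivation:
step 0: pivot 78 → sign +
step 1: pivot -47/39 → sign −
step 2: pivot 174/47 → sign +
step 3: pivot 2/29 → sign +
signature = (3, 1, 0)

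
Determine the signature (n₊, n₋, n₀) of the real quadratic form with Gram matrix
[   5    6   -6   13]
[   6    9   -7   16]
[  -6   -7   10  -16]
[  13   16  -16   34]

step 0: pivot 5 → sign +
step 1: pivot 9/5 → sign +
step 2: pivot 25/9 → sign +
step 3: pivot 1/25 → sign +
signature = (4, 0, 0)

Answer: (4, 0, 0)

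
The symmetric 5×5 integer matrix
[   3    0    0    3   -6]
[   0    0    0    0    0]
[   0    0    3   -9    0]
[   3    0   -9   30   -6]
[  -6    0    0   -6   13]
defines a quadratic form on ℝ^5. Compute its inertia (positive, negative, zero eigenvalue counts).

step 0: pivot 3 → sign +
step 1: pivot 3 → sign +
step 2: pivot 1 → sign +
step 3: row/col 3 already zero → sign 0
step 4: row/col 4 already zero → sign 0
signature = (3, 0, 2)

Answer: (3, 0, 2)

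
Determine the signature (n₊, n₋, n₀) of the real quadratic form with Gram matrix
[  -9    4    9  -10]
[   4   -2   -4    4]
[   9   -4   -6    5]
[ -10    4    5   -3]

Answer: (2, 2, 0)

Derivation:
step 0: pivot -9 → sign −
step 1: pivot -2/9 → sign −
step 2: pivot 3 → sign +
step 3: pivot 2/3 → sign +
signature = (2, 2, 0)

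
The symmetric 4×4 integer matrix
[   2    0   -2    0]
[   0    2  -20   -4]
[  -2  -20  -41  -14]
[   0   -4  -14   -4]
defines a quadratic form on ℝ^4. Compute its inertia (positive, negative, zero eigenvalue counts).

step 0: pivot 2 → sign +
step 1: pivot 2 → sign +
step 2: pivot -243 → sign −
step 3: row/col 3 already zero → sign 0
signature = (2, 1, 1)

Answer: (2, 1, 1)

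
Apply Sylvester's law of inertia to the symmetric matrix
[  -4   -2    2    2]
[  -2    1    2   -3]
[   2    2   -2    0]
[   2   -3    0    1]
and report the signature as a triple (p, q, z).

Answer: (1, 2, 1)

Derivation:
step 0: pivot -4 → sign −
step 1: pivot 2 → sign +
step 2: pivot -3/2 → sign −
step 3: row/col 3 already zero → sign 0
signature = (1, 2, 1)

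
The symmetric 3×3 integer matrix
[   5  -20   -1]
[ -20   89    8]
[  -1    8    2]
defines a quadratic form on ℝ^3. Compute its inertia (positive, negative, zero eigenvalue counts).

Answer: (3, 0, 0)

Derivation:
step 0: pivot 5 → sign +
step 1: pivot 9 → sign +
step 2: pivot 1/45 → sign +
signature = (3, 0, 0)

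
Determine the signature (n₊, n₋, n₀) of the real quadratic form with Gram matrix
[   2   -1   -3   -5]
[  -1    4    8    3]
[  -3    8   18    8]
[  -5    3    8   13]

Answer: (4, 0, 0)

Derivation:
step 0: pivot 2 → sign +
step 1: pivot 7/2 → sign +
step 2: pivot 10/7 → sign +
step 3: pivot 3/10 → sign +
signature = (4, 0, 0)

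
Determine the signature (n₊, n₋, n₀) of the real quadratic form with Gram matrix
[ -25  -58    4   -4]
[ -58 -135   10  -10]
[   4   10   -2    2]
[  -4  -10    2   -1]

step 0: pivot -25 → sign −
step 1: pivot -11/25 → sign −
step 2: pivot -2/11 → sign −
step 3: pivot 1 → sign +
signature = (1, 3, 0)

Answer: (1, 3, 0)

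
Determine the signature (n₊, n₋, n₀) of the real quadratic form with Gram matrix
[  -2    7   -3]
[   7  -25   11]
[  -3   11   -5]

step 0: pivot -2 → sign −
step 1: pivot -1/2 → sign −
step 2: row/col 2 already zero → sign 0
signature = (0, 2, 1)

Answer: (0, 2, 1)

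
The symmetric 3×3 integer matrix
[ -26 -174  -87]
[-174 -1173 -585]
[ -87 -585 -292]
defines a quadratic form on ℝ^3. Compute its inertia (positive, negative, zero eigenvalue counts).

step 0: pivot -26 → sign −
step 1: pivot -111/13 → sign −
step 2: pivot 1/74 → sign +
signature = (1, 2, 0)

Answer: (1, 2, 0)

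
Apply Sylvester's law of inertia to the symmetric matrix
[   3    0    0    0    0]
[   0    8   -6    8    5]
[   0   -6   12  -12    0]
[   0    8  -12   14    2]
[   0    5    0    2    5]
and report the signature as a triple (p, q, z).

step 0: pivot 3 → sign +
step 1: pivot 8 → sign +
step 2: pivot 15/2 → sign +
step 3: pivot 6/5 → sign +
step 4: row/col 4 already zero → sign 0
signature = (4, 0, 1)

Answer: (4, 0, 1)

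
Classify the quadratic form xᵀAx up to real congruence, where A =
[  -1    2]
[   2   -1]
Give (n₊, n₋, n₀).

step 0: pivot -1 → sign −
step 1: pivot 3 → sign +
signature = (1, 1, 0)

Answer: (1, 1, 0)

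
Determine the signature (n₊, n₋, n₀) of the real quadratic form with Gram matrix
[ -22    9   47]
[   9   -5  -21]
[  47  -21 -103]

Answer: (0, 3, 0)

Derivation:
step 0: pivot -22 → sign −
step 1: pivot -29/22 → sign −
step 2: pivot -6/29 → sign −
signature = (0, 3, 0)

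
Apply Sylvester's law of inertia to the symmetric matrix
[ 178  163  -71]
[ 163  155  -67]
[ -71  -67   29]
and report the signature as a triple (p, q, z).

step 0: pivot 178 → sign +
step 1: pivot 1021/178 → sign +
step 2: pivot -6/1021 → sign −
signature = (2, 1, 0)

Answer: (2, 1, 0)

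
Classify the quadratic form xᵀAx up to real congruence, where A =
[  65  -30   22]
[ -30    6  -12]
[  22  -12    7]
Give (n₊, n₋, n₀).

step 0: pivot 65 → sign +
step 1: pivot -102/13 → sign −
step 2: pivot -1/85 → sign −
signature = (1, 2, 0)

Answer: (1, 2, 0)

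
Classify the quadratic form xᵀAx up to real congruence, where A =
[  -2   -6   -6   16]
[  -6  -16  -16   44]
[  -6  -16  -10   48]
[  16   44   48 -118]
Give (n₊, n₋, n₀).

Answer: (2, 2, 0)

Derivation:
step 0: pivot -2 → sign −
step 1: pivot 2 → sign +
step 2: pivot 6 → sign +
step 3: pivot -2/3 → sign −
signature = (2, 2, 0)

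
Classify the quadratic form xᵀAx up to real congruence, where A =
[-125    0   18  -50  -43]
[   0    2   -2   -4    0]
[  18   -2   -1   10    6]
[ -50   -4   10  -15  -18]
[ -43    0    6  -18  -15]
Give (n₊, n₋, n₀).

step 0: pivot -125 → sign −
step 1: pivot 2 → sign +
step 2: pivot -51/125 → sign −
step 3: pivot 9/17 → sign +
step 4: pivot -2/9 → sign −
signature = (2, 3, 0)

Answer: (2, 3, 0)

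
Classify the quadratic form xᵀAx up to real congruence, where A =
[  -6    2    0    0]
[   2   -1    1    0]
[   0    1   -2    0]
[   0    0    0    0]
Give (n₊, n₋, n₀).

Answer: (1, 2, 1)

Derivation:
step 0: pivot -6 → sign −
step 1: pivot -1/3 → sign −
step 2: pivot 1 → sign +
step 3: row/col 3 already zero → sign 0
signature = (1, 2, 1)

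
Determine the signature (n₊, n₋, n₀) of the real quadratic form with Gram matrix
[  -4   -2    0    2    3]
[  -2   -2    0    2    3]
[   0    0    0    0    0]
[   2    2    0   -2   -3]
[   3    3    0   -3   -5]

step 0: pivot -4 → sign −
step 1: pivot -1 → sign −
step 2: pivot -1/2 → sign −
step 3: row/col 3 already zero → sign 0
step 4: row/col 4 already zero → sign 0
signature = (0, 3, 2)

Answer: (0, 3, 2)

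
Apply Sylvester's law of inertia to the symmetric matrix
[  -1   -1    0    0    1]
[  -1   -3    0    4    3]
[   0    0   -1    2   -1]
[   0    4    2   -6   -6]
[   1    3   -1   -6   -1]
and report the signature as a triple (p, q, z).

step 0: pivot -1 → sign −
step 1: pivot -2 → sign −
step 2: pivot -1 → sign −
step 3: pivot 6 → sign +
step 4: pivot 1/3 → sign +
signature = (2, 3, 0)

Answer: (2, 3, 0)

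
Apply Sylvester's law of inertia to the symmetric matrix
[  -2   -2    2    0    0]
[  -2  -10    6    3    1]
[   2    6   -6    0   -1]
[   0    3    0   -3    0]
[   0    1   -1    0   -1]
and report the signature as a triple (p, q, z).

Answer: (0, 5, 0)

Derivation:
step 0: pivot -2 → sign −
step 1: pivot -8 → sign −
step 2: pivot -2 → sign −
step 3: pivot -3/4 → sign −
step 4: pivot -3/4 → sign −
signature = (0, 5, 0)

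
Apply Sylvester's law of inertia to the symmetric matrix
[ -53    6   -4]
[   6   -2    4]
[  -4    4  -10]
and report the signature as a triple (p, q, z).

step 0: pivot -53 → sign −
step 1: pivot -70/53 → sign −
step 2: pivot -6/35 → sign −
signature = (0, 3, 0)

Answer: (0, 3, 0)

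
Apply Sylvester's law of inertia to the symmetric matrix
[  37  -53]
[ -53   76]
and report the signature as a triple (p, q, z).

Answer: (2, 0, 0)

Derivation:
step 0: pivot 37 → sign +
step 1: pivot 3/37 → sign +
signature = (2, 0, 0)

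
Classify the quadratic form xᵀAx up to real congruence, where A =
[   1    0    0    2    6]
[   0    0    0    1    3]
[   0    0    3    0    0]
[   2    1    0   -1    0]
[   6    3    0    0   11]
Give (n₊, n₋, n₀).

step 0: pivot 1 → sign +
step 1: pivot 3 → sign +
step 2: pivot -5 → sign −
step 3: pivot 1/5 → sign +
step 4: pivot 2 → sign +
signature = (4, 1, 0)

Answer: (4, 1, 0)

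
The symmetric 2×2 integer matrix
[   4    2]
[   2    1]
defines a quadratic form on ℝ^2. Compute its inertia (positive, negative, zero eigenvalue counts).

step 0: pivot 4 → sign +
step 1: row/col 1 already zero → sign 0
signature = (1, 0, 1)

Answer: (1, 0, 1)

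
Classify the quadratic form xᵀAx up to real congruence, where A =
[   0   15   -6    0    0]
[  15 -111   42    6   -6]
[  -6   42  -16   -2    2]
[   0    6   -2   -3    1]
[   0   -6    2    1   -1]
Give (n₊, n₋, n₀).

step 0: pivot -111 → sign −
step 1: pivot 75/37 → sign +
step 2: pivot -4/25 → sign −
step 3: pivot -2 → sign −
step 4: row/col 4 already zero → sign 0
signature = (1, 3, 1)

Answer: (1, 3, 1)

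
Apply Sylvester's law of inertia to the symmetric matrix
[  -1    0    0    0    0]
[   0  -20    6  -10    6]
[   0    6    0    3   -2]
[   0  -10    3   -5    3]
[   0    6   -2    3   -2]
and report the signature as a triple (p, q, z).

step 0: pivot -1 → sign −
step 1: pivot -20 → sign −
step 2: pivot 9/5 → sign +
step 3: pivot -2/9 → sign −
step 4: row/col 4 already zero → sign 0
signature = (1, 3, 1)

Answer: (1, 3, 1)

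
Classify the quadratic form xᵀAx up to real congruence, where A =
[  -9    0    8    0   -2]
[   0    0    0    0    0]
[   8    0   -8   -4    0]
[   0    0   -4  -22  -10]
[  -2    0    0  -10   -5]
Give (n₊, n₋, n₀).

step 0: pivot -9 → sign −
step 1: pivot -8/9 → sign −
step 2: pivot -4 → sign −
step 3: row/col 3 already zero → sign 0
step 4: row/col 4 already zero → sign 0
signature = (0, 3, 2)

Answer: (0, 3, 2)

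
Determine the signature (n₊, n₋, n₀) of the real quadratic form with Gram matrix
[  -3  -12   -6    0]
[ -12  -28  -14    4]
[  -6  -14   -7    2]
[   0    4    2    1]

Answer: (2, 1, 1)

Derivation:
step 0: pivot -3 → sign −
step 1: pivot 20 → sign +
step 2: pivot 1/5 → sign +
step 3: row/col 3 already zero → sign 0
signature = (2, 1, 1)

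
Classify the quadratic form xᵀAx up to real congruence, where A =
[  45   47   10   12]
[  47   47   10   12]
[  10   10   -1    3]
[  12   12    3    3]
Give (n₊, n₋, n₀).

Answer: (1, 2, 1)

Derivation:
step 0: pivot 45 → sign +
step 1: pivot -94/45 → sign −
step 2: pivot -147/47 → sign −
step 3: row/col 3 already zero → sign 0
signature = (1, 2, 1)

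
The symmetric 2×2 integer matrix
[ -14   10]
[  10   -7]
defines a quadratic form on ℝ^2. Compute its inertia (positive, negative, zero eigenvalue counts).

Answer: (1, 1, 0)

Derivation:
step 0: pivot -14 → sign −
step 1: pivot 1/7 → sign +
signature = (1, 1, 0)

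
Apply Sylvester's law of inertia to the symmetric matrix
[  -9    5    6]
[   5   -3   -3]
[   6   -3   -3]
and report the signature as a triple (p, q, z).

step 0: pivot -9 → sign −
step 1: pivot -2/9 → sign −
step 2: pivot 3/2 → sign +
signature = (1, 2, 0)

Answer: (1, 2, 0)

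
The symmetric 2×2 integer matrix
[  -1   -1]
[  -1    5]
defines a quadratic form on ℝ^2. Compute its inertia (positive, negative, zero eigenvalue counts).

Answer: (1, 1, 0)

Derivation:
step 0: pivot -1 → sign −
step 1: pivot 6 → sign +
signature = (1, 1, 0)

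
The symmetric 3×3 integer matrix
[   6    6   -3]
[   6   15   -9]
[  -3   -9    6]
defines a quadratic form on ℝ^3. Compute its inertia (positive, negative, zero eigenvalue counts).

Answer: (3, 0, 0)

Derivation:
step 0: pivot 6 → sign +
step 1: pivot 9 → sign +
step 2: pivot 1/2 → sign +
signature = (3, 0, 0)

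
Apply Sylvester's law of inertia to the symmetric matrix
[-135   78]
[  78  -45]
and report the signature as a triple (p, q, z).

Answer: (1, 1, 0)

Derivation:
step 0: pivot -135 → sign −
step 1: pivot 1/15 → sign +
signature = (1, 1, 0)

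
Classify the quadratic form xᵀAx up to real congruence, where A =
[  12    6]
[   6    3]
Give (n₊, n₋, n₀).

step 0: pivot 12 → sign +
step 1: row/col 1 already zero → sign 0
signature = (1, 0, 1)

Answer: (1, 0, 1)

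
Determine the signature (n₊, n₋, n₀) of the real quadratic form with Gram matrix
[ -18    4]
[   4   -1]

step 0: pivot -18 → sign −
step 1: pivot -1/9 → sign −
signature = (0, 2, 0)

Answer: (0, 2, 0)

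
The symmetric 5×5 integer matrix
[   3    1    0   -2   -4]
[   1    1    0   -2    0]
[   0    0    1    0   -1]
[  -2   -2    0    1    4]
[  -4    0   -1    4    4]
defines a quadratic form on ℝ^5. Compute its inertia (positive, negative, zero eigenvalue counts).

Answer: (4, 1, 0)

Derivation:
step 0: pivot 3 → sign +
step 1: pivot 2/3 → sign +
step 2: pivot 1 → sign +
step 3: pivot -3 → sign −
step 4: pivot 1/3 → sign +
signature = (4, 1, 0)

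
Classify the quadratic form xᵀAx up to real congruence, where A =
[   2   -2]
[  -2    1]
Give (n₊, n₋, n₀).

Answer: (1, 1, 0)

Derivation:
step 0: pivot 2 → sign +
step 1: pivot -1 → sign −
signature = (1, 1, 0)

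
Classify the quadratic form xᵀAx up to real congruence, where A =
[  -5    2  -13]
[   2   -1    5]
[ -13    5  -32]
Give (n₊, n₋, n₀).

step 0: pivot -5 → sign −
step 1: pivot -1/5 → sign −
step 2: pivot 2 → sign +
signature = (1, 2, 0)

Answer: (1, 2, 0)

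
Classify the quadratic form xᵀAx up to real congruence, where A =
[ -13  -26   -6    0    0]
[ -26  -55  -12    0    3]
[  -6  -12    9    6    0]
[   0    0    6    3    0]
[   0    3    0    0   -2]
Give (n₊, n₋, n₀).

step 0: pivot -13 → sign −
step 1: pivot -3 → sign −
step 2: pivot 153/13 → sign +
step 3: pivot -1/17 → sign −
step 4: pivot 1 → sign +
signature = (2, 3, 0)

Answer: (2, 3, 0)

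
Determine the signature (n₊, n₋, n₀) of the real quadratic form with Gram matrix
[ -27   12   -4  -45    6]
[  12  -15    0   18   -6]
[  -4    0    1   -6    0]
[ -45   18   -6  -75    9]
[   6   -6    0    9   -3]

step 0: pivot -27 → sign −
step 1: pivot -29/3 → sign −
step 2: pivot 167/87 → sign +
step 3: pivot -24/167 → sign −
step 4: pivot -3/8 → sign −
signature = (1, 4, 0)

Answer: (1, 4, 0)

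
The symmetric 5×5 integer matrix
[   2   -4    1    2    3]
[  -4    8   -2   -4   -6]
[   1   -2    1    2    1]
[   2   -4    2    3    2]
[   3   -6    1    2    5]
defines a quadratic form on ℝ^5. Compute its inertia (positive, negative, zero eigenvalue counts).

Answer: (2, 1, 2)

Derivation:
step 0: pivot 2 → sign +
step 1: pivot 1/2 → sign +
step 2: pivot -1 → sign −
step 3: row/col 3 already zero → sign 0
step 4: row/col 4 already zero → sign 0
signature = (2, 1, 2)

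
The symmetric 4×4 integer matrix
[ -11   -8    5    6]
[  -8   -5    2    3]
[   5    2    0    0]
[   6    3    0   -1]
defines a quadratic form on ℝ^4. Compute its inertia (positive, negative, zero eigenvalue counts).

Answer: (1, 2, 1)

Derivation:
step 0: pivot -11 → sign −
step 1: pivot 9/11 → sign +
step 2: pivot -1 → sign −
step 3: row/col 3 already zero → sign 0
signature = (1, 2, 1)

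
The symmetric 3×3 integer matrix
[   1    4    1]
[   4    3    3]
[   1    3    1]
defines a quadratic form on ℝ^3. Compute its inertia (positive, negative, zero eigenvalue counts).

Answer: (2, 1, 0)

Derivation:
step 0: pivot 1 → sign +
step 1: pivot -13 → sign −
step 2: pivot 1/13 → sign +
signature = (2, 1, 0)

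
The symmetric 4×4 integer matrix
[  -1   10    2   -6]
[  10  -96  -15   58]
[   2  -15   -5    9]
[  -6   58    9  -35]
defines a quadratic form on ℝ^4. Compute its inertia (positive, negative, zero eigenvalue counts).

step 0: pivot -1 → sign −
step 1: pivot 4 → sign +
step 2: pivot -29/4 → sign −
step 3: pivot 1/29 → sign +
signature = (2, 2, 0)

Answer: (2, 2, 0)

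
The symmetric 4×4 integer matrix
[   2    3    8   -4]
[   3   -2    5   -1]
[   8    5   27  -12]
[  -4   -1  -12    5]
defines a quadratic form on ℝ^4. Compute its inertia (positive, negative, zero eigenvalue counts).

step 0: pivot 2 → sign +
step 1: pivot -13/2 → sign −
step 2: pivot 33/13 → sign +
step 3: pivot 1/11 → sign +
signature = (3, 1, 0)

Answer: (3, 1, 0)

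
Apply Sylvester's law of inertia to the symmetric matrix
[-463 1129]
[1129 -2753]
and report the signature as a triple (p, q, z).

step 0: pivot -463 → sign −
step 1: pivot 2/463 → sign +
signature = (1, 1, 0)

Answer: (1, 1, 0)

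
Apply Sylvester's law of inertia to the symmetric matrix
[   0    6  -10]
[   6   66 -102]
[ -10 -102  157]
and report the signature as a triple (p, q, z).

Answer: (2, 1, 0)

Derivation:
step 0: pivot 66 → sign +
step 1: pivot -6/11 → sign −
step 2: pivot 1/3 → sign +
signature = (2, 1, 0)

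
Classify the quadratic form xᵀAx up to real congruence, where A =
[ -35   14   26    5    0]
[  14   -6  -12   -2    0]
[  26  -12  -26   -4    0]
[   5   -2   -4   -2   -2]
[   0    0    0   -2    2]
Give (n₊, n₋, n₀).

step 0: pivot -35 → sign −
step 1: pivot -2/5 → sign −
step 2: pivot -2/7 → sign −
step 3: pivot -1 → sign −
step 4: pivot 6 → sign +
signature = (1, 4, 0)

Answer: (1, 4, 0)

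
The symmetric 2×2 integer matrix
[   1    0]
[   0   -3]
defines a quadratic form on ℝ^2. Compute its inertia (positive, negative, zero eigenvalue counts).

step 0: pivot 1 → sign +
step 1: pivot -3 → sign −
signature = (1, 1, 0)

Answer: (1, 1, 0)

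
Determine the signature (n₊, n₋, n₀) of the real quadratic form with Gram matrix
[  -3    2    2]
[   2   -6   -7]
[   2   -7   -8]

step 0: pivot -3 → sign −
step 1: pivot -14/3 → sign −
step 2: pivot 3/14 → sign +
signature = (1, 2, 0)

Answer: (1, 2, 0)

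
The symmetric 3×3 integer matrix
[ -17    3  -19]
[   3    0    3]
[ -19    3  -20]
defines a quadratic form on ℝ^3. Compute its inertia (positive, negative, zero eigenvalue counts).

Answer: (2, 1, 0)

Derivation:
step 0: pivot -17 → sign −
step 1: pivot 9/17 → sign +
step 2: pivot 1 → sign +
signature = (2, 1, 0)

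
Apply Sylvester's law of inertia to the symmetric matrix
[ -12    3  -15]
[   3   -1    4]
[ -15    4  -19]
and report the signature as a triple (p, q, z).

step 0: pivot -12 → sign −
step 1: pivot -1/4 → sign −
step 2: row/col 2 already zero → sign 0
signature = (0, 2, 1)

Answer: (0, 2, 1)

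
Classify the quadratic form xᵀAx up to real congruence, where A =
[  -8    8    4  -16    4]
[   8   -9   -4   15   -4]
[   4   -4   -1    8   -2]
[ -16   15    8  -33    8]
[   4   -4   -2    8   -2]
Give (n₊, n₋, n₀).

step 0: pivot -8 → sign −
step 1: pivot -1 → sign −
step 2: pivot 1 → sign +
step 3: row/col 3 already zero → sign 0
step 4: row/col 4 already zero → sign 0
signature = (1, 2, 2)

Answer: (1, 2, 2)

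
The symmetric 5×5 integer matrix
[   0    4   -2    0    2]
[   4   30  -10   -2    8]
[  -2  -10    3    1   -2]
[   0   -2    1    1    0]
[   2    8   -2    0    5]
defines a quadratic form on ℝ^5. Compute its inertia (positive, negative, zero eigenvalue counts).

Answer: (4, 1, 0)

Derivation:
step 0: pivot 30 → sign +
step 1: pivot -8/15 → sign −
step 2: pivot 1/2 → sign +
step 3: pivot 1 → sign +
step 4: pivot 3 → sign +
signature = (4, 1, 0)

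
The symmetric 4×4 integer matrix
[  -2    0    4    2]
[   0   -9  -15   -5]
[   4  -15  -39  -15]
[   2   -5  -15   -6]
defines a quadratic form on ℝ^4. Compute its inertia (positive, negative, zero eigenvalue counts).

step 0: pivot -2 → sign −
step 1: pivot -9 → sign −
step 2: pivot -6 → sign −
step 3: pivot -1/27 → sign −
signature = (0, 4, 0)

Answer: (0, 4, 0)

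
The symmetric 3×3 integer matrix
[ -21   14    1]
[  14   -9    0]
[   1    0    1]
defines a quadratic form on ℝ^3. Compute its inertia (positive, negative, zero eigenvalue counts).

step 0: pivot -21 → sign −
step 1: pivot 1/3 → sign +
step 2: pivot -2/7 → sign −
signature = (1, 2, 0)

Answer: (1, 2, 0)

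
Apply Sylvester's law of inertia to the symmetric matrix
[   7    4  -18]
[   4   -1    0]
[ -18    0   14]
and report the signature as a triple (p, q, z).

Answer: (1, 2, 0)

Derivation:
step 0: pivot 7 → sign +
step 1: pivot -23/7 → sign −
step 2: pivot -2/23 → sign −
signature = (1, 2, 0)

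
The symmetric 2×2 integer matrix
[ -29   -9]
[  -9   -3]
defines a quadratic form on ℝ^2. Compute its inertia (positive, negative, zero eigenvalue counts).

Answer: (0, 2, 0)

Derivation:
step 0: pivot -29 → sign −
step 1: pivot -6/29 → sign −
signature = (0, 2, 0)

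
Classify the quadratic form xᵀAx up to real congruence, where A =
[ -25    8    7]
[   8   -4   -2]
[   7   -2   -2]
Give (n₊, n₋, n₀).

Answer: (0, 2, 1)

Derivation:
step 0: pivot -25 → sign −
step 1: pivot -36/25 → sign −
step 2: row/col 2 already zero → sign 0
signature = (0, 2, 1)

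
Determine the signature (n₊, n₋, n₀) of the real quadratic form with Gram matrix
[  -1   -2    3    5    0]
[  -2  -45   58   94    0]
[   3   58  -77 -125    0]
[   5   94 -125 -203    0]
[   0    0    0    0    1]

Answer: (1, 4, 0)

Derivation:
step 0: pivot -1 → sign −
step 1: pivot -41 → sign −
step 2: pivot -84/41 → sign −
step 3: pivot -1/21 → sign −
step 4: pivot 1 → sign +
signature = (1, 4, 0)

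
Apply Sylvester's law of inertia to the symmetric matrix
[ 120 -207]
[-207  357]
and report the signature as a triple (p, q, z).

Answer: (1, 1, 0)

Derivation:
step 0: pivot 120 → sign +
step 1: pivot -3/40 → sign −
signature = (1, 1, 0)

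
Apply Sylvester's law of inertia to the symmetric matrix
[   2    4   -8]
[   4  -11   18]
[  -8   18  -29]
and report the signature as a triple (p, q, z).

step 0: pivot 2 → sign +
step 1: pivot -19 → sign −
step 2: pivot -3/19 → sign −
signature = (1, 2, 0)

Answer: (1, 2, 0)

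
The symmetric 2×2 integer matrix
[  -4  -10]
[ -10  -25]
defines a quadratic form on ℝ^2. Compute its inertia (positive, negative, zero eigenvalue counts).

step 0: pivot -4 → sign −
step 1: row/col 1 already zero → sign 0
signature = (0, 1, 1)

Answer: (0, 1, 1)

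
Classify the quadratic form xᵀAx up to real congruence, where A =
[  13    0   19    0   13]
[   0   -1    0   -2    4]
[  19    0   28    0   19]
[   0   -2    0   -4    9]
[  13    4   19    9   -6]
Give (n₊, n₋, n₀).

Answer: (3, 2, 0)

Derivation:
step 0: pivot 13 → sign +
step 1: pivot -1 → sign −
step 2: pivot 3/13 → sign +
step 3: pivot -3 → sign −
step 4: pivot 1/3 → sign +
signature = (3, 2, 0)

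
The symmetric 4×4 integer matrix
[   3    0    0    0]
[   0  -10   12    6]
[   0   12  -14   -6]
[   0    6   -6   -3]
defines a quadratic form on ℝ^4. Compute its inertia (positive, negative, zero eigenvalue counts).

Answer: (2, 2, 0)

Derivation:
step 0: pivot 3 → sign +
step 1: pivot -10 → sign −
step 2: pivot 2/5 → sign +
step 3: pivot -3 → sign −
signature = (2, 2, 0)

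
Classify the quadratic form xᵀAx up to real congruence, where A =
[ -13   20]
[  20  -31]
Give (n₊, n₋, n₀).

Answer: (0, 2, 0)

Derivation:
step 0: pivot -13 → sign −
step 1: pivot -3/13 → sign −
signature = (0, 2, 0)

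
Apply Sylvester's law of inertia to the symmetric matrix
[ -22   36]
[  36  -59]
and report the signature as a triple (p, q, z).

step 0: pivot -22 → sign −
step 1: pivot -1/11 → sign −
signature = (0, 2, 0)

Answer: (0, 2, 0)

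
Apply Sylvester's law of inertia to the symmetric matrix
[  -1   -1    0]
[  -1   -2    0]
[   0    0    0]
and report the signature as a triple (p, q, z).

step 0: pivot -1 → sign −
step 1: pivot -1 → sign −
step 2: row/col 2 already zero → sign 0
signature = (0, 2, 1)

Answer: (0, 2, 1)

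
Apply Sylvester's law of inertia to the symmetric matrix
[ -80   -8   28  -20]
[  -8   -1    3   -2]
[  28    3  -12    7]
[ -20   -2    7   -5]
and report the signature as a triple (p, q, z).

step 0: pivot -80 → sign −
step 1: pivot -1/5 → sign −
step 2: pivot -2 → sign −
step 3: row/col 3 already zero → sign 0
signature = (0, 3, 1)

Answer: (0, 3, 1)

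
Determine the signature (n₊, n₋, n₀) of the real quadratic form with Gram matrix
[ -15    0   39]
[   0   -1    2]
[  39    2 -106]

Answer: (0, 3, 0)

Derivation:
step 0: pivot -15 → sign −
step 1: pivot -1 → sign −
step 2: pivot -3/5 → sign −
signature = (0, 3, 0)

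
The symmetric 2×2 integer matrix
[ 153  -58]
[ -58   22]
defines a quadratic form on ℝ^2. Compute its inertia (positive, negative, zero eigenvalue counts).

Answer: (2, 0, 0)

Derivation:
step 0: pivot 153 → sign +
step 1: pivot 2/153 → sign +
signature = (2, 0, 0)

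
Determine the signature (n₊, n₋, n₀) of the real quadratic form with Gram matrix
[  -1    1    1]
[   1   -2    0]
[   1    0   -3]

step 0: pivot -1 → sign −
step 1: pivot -1 → sign −
step 2: pivot -1 → sign −
signature = (0, 3, 0)

Answer: (0, 3, 0)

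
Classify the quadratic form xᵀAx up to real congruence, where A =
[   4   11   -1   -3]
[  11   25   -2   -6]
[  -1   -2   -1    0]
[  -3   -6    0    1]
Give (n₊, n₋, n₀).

step 0: pivot 4 → sign +
step 1: pivot -21/4 → sign −
step 2: pivot -8/7 → sign −
step 3: pivot -1/8 → sign −
signature = (1, 3, 0)

Answer: (1, 3, 0)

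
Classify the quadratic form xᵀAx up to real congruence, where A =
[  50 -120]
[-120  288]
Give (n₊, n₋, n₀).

step 0: pivot 50 → sign +
step 1: row/col 1 already zero → sign 0
signature = (1, 0, 1)

Answer: (1, 0, 1)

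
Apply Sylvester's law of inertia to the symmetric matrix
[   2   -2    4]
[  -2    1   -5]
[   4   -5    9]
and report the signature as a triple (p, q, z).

Answer: (2, 1, 0)

Derivation:
step 0: pivot 2 → sign +
step 1: pivot -1 → sign −
step 2: pivot 2 → sign +
signature = (2, 1, 0)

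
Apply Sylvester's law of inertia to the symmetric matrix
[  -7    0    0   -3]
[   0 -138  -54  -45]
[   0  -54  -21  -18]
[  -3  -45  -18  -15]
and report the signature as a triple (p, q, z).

step 0: pivot -7 → sign −
step 1: pivot -138 → sign −
step 2: pivot 3/23 → sign +
step 3: pivot -3/14 → sign −
signature = (1, 3, 0)

Answer: (1, 3, 0)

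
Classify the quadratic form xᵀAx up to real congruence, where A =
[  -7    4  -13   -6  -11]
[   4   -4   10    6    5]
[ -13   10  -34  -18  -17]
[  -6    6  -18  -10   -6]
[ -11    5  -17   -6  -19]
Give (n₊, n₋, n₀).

step 0: pivot -7 → sign −
step 1: pivot -12/7 → sign −
step 2: pivot -6 → sign −
step 3: pivot 1/2 → sign +
step 4: pivot -3/2 → sign −
signature = (1, 4, 0)

Answer: (1, 4, 0)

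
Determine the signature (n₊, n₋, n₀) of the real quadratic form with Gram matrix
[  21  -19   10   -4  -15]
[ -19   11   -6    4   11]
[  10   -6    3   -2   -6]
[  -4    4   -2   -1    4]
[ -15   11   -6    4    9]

step 0: pivot 21 → sign +
step 1: pivot -130/21 → sign −
step 2: pivot -17/65 → sign −
step 3: pivot -29/17 → sign −
step 4: pivot -2/29 → sign −
signature = (1, 4, 0)

Answer: (1, 4, 0)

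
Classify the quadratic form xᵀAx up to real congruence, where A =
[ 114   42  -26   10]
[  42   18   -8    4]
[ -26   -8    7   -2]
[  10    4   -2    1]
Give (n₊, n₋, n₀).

Answer: (3, 0, 1)

Derivation:
step 0: pivot 114 → sign +
step 1: pivot 48/19 → sign +
step 2: pivot 1/12 → sign +
step 3: row/col 3 already zero → sign 0
signature = (3, 0, 1)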